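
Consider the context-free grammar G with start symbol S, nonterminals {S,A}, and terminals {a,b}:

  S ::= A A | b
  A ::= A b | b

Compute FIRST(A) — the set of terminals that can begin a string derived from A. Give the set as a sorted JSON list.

FIRST sets, iterate to fixpoint:
iter 1:
  A via A→b: +{b}
  S via S→A A: +{b}
  S: {b}  A: {b}
iter 2: — fixpoint
  S: {b}  A: {b}

FIRST(A) = ["b"]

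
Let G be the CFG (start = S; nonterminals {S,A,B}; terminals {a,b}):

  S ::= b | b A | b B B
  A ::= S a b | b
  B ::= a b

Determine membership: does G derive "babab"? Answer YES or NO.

Convert to CNF:
  S -> T1 A | T1 X3 | b
  A -> S X2 | b
  B -> T0 T1
  T0 -> a
  T1 -> b
  X2 -> T0 T1
  X3 -> B B

CYK table (by increasing span):
  [0..0]={A,S,T1}  "b"  orig:{A,S}
  [1..1]={T0}  "a"  orig:{}
  [2..2]={A,S,T1}  "b"  orig:{A,S}
  [3..3]={T0}  "a"  orig:{}
  [4..4]={A,S,T1}  "b"  orig:{A,S}
  [0..1]=∅  "ba"
  [1..2]={B,X2}  "ab"  orig:{B}
  [2..3]=∅  "ba"
  [3..4]={B,X2}  "ab"  orig:{B}
  [0..2]={A}  "bab"
  [1..3]=∅  "aba"
  [2..4]={A}  "bab"
  [0..3]=∅  "baba"
  [1..4]={X3}  "abab"  orig:{}
  [0..4]={S}  "babab"

S ∈ T[0,4] ⇒ YES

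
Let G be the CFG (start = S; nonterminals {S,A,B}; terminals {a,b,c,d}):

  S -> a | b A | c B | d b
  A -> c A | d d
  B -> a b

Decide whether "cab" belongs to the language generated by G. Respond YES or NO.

CNF form of G:
  S -> T0 B | T1 T3 | T3 A | a
  A -> T0 A | T1 T1
  B -> T2 T3
  T0 -> c
  T1 -> d
  T2 -> a
  T3 -> b

CYK fill:
  T[0,0] 'c' = {T0}  orig:{}
  T[1,1] 'a' = {S,T2}  orig:{S}
  T[2,2] 'b' = {T3}  orig:{}
  T[0,1] 'ca' = ∅
  T[1,2] 'ab' = {B}
  T[0,2] 'cab' = {S}

S ∈ T[0,2] ⇒ YES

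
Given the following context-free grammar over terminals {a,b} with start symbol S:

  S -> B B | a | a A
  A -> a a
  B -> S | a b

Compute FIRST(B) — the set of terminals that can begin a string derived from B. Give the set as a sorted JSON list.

FIRST sets, iterate to fixpoint:
[1]
  A via A→a a: +{a}
  B via B→a b: +{a}
  S via S→B B: +{a}
  S: {a}  A: {a}  B: {a}
[2] — fixpoint
  S: {a}  A: {a}  B: {a}

FIRST(B) = ["a"]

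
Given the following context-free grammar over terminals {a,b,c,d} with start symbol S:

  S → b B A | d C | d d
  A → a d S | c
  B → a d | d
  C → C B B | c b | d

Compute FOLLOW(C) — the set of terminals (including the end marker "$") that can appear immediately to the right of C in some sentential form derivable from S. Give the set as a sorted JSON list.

FIRST sets, iterate to fixpoint:
iter 1:
  A via A→a d S: +{a}
  A via A→c: +{c}
  B via B→a d: +{a}
  B via B→d: +{d}
  C via C→c b: +{c}
  C via C→d: +{d}
  S via S→b B A: +{b}
  S via S→d C: +{d}
  S: {b,d}  A: {a,c}  B: {a,d}  C: {c,d}
iter 2: — fixpoint
  S: {b,d}  A: {a,c}  B: {a,d}  C: {c,d}

FOLLOW sets:
seed FOLLOW(S) with $
iter 1:
  C→C B B: FOLLOW(C) ⊇ FIRST(B) = {a,d}; new: +{a,d}
  C→C B B: FOLLOW(B) ⊇ FIRST(B) = {a,d}; new: +{a,d}
  S→b B A: FOLLOW(B) ⊇ FIRST(A) = {a,c}; new: +{c}
  S→b B A: FOLLOW(A) ⊇ FOLLOW(S) ⊇ {$}; new: +{$}
  S→d C: FOLLOW(C) ⊇ FOLLOW(S) ⊇ {$}; new: +{$}
  FOLLOW(S)={$}  FOLLOW(A)={$}  FOLLOW(B)={a,c,d}  FOLLOW(C)={$,a,d}
iter 2:
  C→C B B: FOLLOW(B) ⊇ FOLLOW(C) ⊇ {$,a,d}; new: +{$}
  FOLLOW(S)={$}  FOLLOW(A)={$}  FOLLOW(B)={$,a,c,d}  FOLLOW(C)={$,a,d}
iter 3: (stable)
  FOLLOW(S)={$}  FOLLOW(A)={$}  FOLLOW(B)={$,a,c,d}  FOLLOW(C)={$,a,d}

FOLLOW(C) = ["$", "a", "d"]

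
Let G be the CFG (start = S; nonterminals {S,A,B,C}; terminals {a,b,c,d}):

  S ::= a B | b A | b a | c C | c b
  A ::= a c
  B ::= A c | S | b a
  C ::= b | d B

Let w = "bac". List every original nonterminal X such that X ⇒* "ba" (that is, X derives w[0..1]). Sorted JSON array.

CNF form of G:
  S -> T0 B | T1 C | T1 T2 | T2 A | T2 T0
  A -> T0 T1
  B -> A T1 | T0 B | T1 C | T1 T2 | T2 A | T2 T0
  C -> T3 B | b
  T0 -> a
  T1 -> c
  T2 -> b
  T3 -> d

CYK table (by increasing span) — only the sub-triangle for w[0..1]:
  T[0,0] 'b' = {C,T2}  orig:{C}
  T[1,1] 'a' = {T0}  orig:{}
  T[0,1] 'ba' = {B,S}

Original NTs in T[0,1] deriving "ba": ["B", "S"]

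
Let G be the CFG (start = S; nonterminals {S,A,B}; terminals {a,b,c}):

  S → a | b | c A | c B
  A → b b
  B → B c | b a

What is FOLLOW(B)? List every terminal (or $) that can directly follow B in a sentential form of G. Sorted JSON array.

FIRST sets, iterate to fixpoint:
iter 1:
  A via A→b b: +{b}
  B via B→b a: +{b}
  S via S→a: +{a}
  S via S→b: +{b}
  S via S→c A: +{c}
  FIRST(S)={a,b,c}  FIRST(A)={b}  FIRST(B)={b}
iter 2: — fixpoint
  FIRST(S)={a,b,c}  FIRST(A)={b}  FIRST(B)={b}

FOLLOW iteration:
FOLLOW(S) := {$}
iter 1:
  B→B c: FOLLOW(B) ⊇ FIRST(c) = {c}; new: +{c}
  S→c A: FOLLOW(A) ⊇ FOLLOW(S) ⊇ {$}; new: +{$}
  S→c B: FOLLOW(B) ⊇ FOLLOW(S) ⊇ {$}; new: +{$}
  FOLLOW[S]={$}  FOLLOW[A]={$}  FOLLOW[B]={$,c}
iter 2: done
  FOLLOW[S]={$}  FOLLOW[A]={$}  FOLLOW[B]={$,c}

FOLLOW(B) = ["$", "c"]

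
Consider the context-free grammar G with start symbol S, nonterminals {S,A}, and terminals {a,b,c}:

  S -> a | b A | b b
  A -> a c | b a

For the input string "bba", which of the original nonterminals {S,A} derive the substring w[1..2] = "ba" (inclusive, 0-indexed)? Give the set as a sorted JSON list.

CNF form of G:
  S -> T2 A | T2 T2 | a
  A -> T0 T1 | T2 T0
  T0 -> a
  T1 -> c
  T2 -> b

Fill CYK table bottom-up — only the sub-triangle for w[1..2]:
  [1..1]={T2}  "b"  orig:{}
  [2..2]={S,T0}  "a"  orig:{S}
  [1..2]={A}  "ba"

Original NTs in T[1,2] deriving "ba": ["A"]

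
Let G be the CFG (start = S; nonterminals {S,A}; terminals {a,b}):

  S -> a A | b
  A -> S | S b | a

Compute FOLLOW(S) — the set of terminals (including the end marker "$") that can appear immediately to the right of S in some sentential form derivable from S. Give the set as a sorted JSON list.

FIRST iteration:
iter 1:
  A via A→a: +{a}
  S via S→a A: +{a}
  S via S→b: +{b}
  FIRST(S)={a,b}  FIRST(A)={a}
iter 2:
  A via A→S: +{b}
  FIRST(S)={a,b}  FIRST(A)={a,b}
iter 3: (no change)
  FIRST(S)={a,b}  FIRST(A)={a,b}

Compute FOLLOW by fixpoint:
initialize: $ ∈ FOLLOW(S)
pass 1:
  A→S b: FOLLOW(S) ⊇ FIRST(b) = {b}; new: +{b}
  S→a A: FOLLOW(A) ⊇ FOLLOW(S) ⊇ {$,b}; new: +{$,b}
  S: {$,b}  A: {$,b}
pass 2: (no change)
  S: {$,b}  A: {$,b}

FOLLOW(S) = ["$", "b"]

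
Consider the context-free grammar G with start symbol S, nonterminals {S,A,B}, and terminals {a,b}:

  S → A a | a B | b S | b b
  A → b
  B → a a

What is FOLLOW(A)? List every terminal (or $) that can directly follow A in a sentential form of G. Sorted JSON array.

Compute FIRST by fixpoint:
pass 1:
  A via A→b: +{b}
  B via B→a a: +{a}
  S via S→A a: +{b}
  S via S→a B: +{a}
  FIRST[S]={a,b}  FIRST[A]={b}  FIRST[B]={a}
pass 2: (stable)
  FIRST[S]={a,b}  FIRST[A]={b}  FIRST[B]={a}

FOLLOW iteration:
FOLLOW(S) := {$}
pass 1:
  S→A a: FOLLOW(A) ⊇ FIRST(a) = {a}; new: +{a}
  S→a B: FOLLOW(B) ⊇ FOLLOW(S) ⊇ {$}; new: +{$}
  FOLLOW(S)={$}  FOLLOW(A)={a}  FOLLOW(B)={$}
pass 2: done
  FOLLOW(S)={$}  FOLLOW(A)={a}  FOLLOW(B)={$}

FOLLOW(A) = ["a"]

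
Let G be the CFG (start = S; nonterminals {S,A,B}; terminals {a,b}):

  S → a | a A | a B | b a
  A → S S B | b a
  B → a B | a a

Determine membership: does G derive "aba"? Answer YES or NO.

CNF form of G:
  S -> T0 T1 | T1 A | T1 B | a
  A -> S X2 | T0 T1
  B -> T1 B | T1 T1
  T0 -> b
  T1 -> a
  X2 -> S B

CYK table (by increasing span):
  cell(0,0) a: {S,T1}  orig:{S}
  cell(1,1) b: {T0}  orig:{}
  cell(2,2) a: {S,T1}  orig:{S}
  cell(0,1) ab: ∅
  cell(1,2) ba: {A,S}
  cell(0,2) aba: {S}

S ∈ T[0,2] ⇒ YES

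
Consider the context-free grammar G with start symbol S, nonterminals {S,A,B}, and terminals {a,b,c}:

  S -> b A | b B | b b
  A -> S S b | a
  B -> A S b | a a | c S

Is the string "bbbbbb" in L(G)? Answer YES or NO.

Convert to CNF:
  S -> T0 A | T0 B | T0 T0
  A -> S X3 | a
  B -> A X4 | T1 T1 | T2 S
  T0 -> b
  T1 -> a
  T2 -> c
  X3 -> S T0
  X4 -> S T0

CYK table (by increasing span):
  cell(0,0) b: {T0}  orig:{}
  cell(1,1) b: {T0}  orig:{}
  cell(2,2) b: {T0}  orig:{}
  cell(3,3) b: {T0}  orig:{}
  cell(4,4) b: {T0}  orig:{}
  cell(5,5) b: {T0}  orig:{}
  cell(0,1) bb: {S}
  cell(1,2) bb: {S}
  cell(2,3) bb: {S}
  cell(3,4) bb: {S}
  cell(4,5) bb: {S}
  cell(0,2) bbb: {X3,X4}  orig:{}
  cell(1,3) bbb: {X3,X4}  orig:{}
  cell(2,4) bbb: {X3,X4}  orig:{}
  cell(3,5) bbb: {X3,X4}  orig:{}
  cell(0,3) bbbb: ∅
  cell(1,4) bbbb: ∅
  cell(2,5) bbbb: ∅
  cell(0,4) bbbbb: {A}
  cell(1,5) bbbbb: {A}
  cell(0,5) bbbbbb: {S}

S ∈ T[0,5] ⇒ YES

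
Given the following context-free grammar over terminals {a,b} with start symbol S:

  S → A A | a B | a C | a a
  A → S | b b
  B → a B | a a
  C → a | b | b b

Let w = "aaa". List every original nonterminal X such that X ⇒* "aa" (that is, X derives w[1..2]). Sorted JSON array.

CNF form of G:
  S -> A A | T0 B | T0 C | T0 T0
  A -> A A | T0 B | T0 C | T0 T0 | T1 T1
  B -> T0 B | T0 T0
  C -> T1 T1 | a | b
  T0 -> a
  T1 -> b

Fill CYK table bottom-up — only the sub-triangle for w[1..2]:
  cell(1,1) a: {C,T0}  orig:{C}
  cell(2,2) a: {C,T0}  orig:{C}
  cell(1,2) aa: {A,B,S}

Original NTs in T[1,2] deriving "aa": ["A", "B", "S"]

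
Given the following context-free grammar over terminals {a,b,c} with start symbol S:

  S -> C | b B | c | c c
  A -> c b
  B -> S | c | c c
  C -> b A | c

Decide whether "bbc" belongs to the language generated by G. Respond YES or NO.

CNF form of G:
  S -> T0 T0 | T1 A | T1 B | c
  A -> T0 T1
  B -> T0 T0 | T1 A | T1 B | c
  C -> T1 A | c
  T0 -> c
  T1 -> b

Fill CYK table bottom-up:
  [0..0]={T1}  "b"  orig:{}
  [1..1]={T1}  "b"  orig:{}
  [2..2]={B,C,S,T0}  "c"  orig:{B,C,S}
  [0..1]=∅  "bb"
  [1..2]={B,S}  "bc"
  [0..2]={B,S}  "bbc"

S ∈ T[0,2] ⇒ YES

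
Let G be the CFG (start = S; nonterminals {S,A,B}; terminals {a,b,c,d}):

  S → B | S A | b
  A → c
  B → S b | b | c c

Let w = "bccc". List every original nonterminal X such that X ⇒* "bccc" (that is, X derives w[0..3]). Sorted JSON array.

Convert to CNF:
  S -> S A | S T0 | T1 T1 | b
  A -> c
  B -> S T0 | T1 T1 | b
  T0 -> b
  T1 -> c

CYK fill — only the sub-triangle for w[0..3]:
  cell(0,0) b: {B,S,T0}  orig:{B,S}
  cell(1,1) c: {A,T1}  orig:{A}
  cell(2,2) c: {A,T1}  orig:{A}
  cell(3,3) c: {A,T1}  orig:{A}
  cell(0,1) bc: {S}
  cell(1,2) cc: {B,S}
  cell(2,3) cc: {B,S}
  cell(0,2) bcc: {S}
  cell(1,3) ccc: {S}
  cell(0,3) bccc: {S}

Original NTs in T[0,3] deriving "bccc": ["S"]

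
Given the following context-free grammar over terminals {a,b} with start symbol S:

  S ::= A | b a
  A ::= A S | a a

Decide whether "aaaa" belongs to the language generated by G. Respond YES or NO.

Convert to CNF:
  S -> A S | T0 T0 | T1 T0
  A -> A S | T0 T0
  T0 -> a
  T1 -> b

Fill CYK table bottom-up:
  T[0,0] 'a' = {T0}  orig:{}
  T[1,1] 'a' = {T0}  orig:{}
  T[2,2] 'a' = {T0}  orig:{}
  T[3,3] 'a' = {T0}  orig:{}
  T[0,1] 'aa' = {A,S}
  T[1,2] 'aa' = {A,S}
  T[2,3] 'aa' = {A,S}
  T[0,2] 'aaa' = ∅
  T[1,3] 'aaa' = ∅
  T[0,3] 'aaaa' = {A,S}

S ∈ T[0,3] ⇒ YES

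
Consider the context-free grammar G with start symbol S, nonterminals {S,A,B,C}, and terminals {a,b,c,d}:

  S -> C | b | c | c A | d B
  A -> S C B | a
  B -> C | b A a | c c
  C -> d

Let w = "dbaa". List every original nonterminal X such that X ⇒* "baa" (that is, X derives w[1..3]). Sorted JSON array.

CNF form of G:
  S -> T2 A | T3 B | b | c | d
  A -> S X4 | a
  B -> T0 X5 | T2 T2 | d
  C -> d
  T0 -> b
  T1 -> a
  T2 -> c
  T3 -> d
  X4 -> C B
  X5 -> A T1

Fill CYK table bottom-up, restricted to cells inside w[1..3]:
  cell(1,1) b: {S,T0}  orig:{S}
  cell(2,2) a: {A,T1}  orig:{A}
  cell(3,3) a: {A,T1}  orig:{A}
  cell(1,2) ba: ∅
  cell(2,3) aa: {X5}  orig:{}
  cell(1,3) baa: {B}

Original NTs in T[1,3] deriving "baa": ["B"]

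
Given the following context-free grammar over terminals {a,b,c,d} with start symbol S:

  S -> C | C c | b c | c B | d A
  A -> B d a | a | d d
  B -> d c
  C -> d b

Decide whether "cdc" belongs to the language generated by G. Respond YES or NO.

CNF form of G:
  S -> C T2 | T0 A | T0 T3 | T2 B | T3 T2
  A -> B X4 | T0 T0 | a
  B -> T0 T2
  C -> T0 T3
  T0 -> d
  T1 -> a
  T2 -> c
  T3 -> b
  X4 -> T0 T1

Fill CYK table bottom-up:
  cell(0,0) c: {T2}  orig:{}
  cell(1,1) d: {T0}  orig:{}
  cell(2,2) c: {T2}  orig:{}
  cell(0,1) cd: ∅
  cell(1,2) dc: {B}
  cell(0,2) cdc: {S}

S ∈ T[0,2] ⇒ YES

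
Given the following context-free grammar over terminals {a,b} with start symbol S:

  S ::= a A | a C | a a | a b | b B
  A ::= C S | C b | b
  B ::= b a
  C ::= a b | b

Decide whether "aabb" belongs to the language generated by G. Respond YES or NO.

CNF form of G:
  S -> T0 B | T1 A | T1 C | T1 T0 | T1 T1
  A -> C S | C T0 | b
  B -> T0 T1
  C -> T1 T0 | b
  T0 -> b
  T1 -> a

CYK fill:
  T[0,0] 'a' = {T1}  orig:{}
  T[1,1] 'a' = {T1}  orig:{}
  T[2,2] 'b' = {A,C,T0}  orig:{A,C}
  T[3,3] 'b' = {A,C,T0}  orig:{A,C}
  T[0,1] 'aa' = {S}
  T[1,2] 'ab' = {C,S}
  T[2,3] 'bb' = {A}
  T[0,2] 'aab' = {S}
  T[1,3] 'abb' = {A,S}
  T[0,3] 'aabb' = {S}

S ∈ T[0,3] ⇒ YES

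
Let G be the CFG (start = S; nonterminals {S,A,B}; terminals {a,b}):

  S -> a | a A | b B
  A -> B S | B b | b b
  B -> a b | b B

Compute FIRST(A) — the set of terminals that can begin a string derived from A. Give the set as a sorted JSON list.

Compute FIRST by fixpoint:
iter 1:
  A via A→b b: +{b}
  B via B→a b: +{a}
  B via B→b B: +{b}
  S via S→a: +{a}
  S via S→b B: +{b}
  FIRST[S]={a,b}  FIRST[A]={b}  FIRST[B]={a,b}
iter 2:
  A via A→B S: +{a}
  FIRST[S]={a,b}  FIRST[A]={a,b}  FIRST[B]={a,b}
iter 3: (stable)
  FIRST[S]={a,b}  FIRST[A]={a,b}  FIRST[B]={a,b}

FIRST(A) = ["a", "b"]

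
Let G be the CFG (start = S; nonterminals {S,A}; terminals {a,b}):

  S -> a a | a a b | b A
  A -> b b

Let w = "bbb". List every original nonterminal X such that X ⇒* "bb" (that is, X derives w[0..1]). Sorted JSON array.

Convert to CNF:
  S -> T0 A | T1 T1 | T1 X2
  A -> T0 T0
  T0 -> b
  T1 -> a
  X2 -> T1 T0

CYK table (by increasing span), restricted to cells inside w[0..1]:
  [0..0]={T0}  "b"  orig:{}
  [1..1]={T0}  "b"  orig:{}
  [0..1]={A}  "bb"

Original NTs in T[0,1] deriving "bb": ["A"]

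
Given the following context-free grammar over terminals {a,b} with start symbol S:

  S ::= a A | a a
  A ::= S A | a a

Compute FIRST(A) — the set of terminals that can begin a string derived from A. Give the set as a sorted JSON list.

FIRST sets, iterate to fixpoint:
[1]
  A via A→a a: +{a}
  S via S→a A: +{a}
  S: {a}  A: {a}
[2] (stable)
  S: {a}  A: {a}

FIRST(A) = ["a"]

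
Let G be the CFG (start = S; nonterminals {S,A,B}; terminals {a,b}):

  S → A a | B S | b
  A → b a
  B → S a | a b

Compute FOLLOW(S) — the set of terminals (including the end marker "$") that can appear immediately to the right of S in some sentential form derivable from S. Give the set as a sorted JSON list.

FIRST iteration:
[1]
  A via A→b a: +{b}
  B via B→a b: +{a}
  S via S→A a: +{b}
  S via S→B S: +{a}
  FIRST[S]={a,b}  FIRST[A]={b}  FIRST[B]={a}
[2]
  B via B→S a: +{b}
  FIRST[S]={a,b}  FIRST[A]={b}  FIRST[B]={a,b}
[3] (no change)
  FIRST[S]={a,b}  FIRST[A]={b}  FIRST[B]={a,b}

Compute FOLLOW by fixpoint:
FOLLOW(S) := {$}
pass 1:
  B→S a: FOLLOW(S) ⊇ FIRST(a) = {a}; new: +{a}
  S→A a: FOLLOW(A) ⊇ FIRST(a) = {a}; new: +{a}
  S→B S: FOLLOW(B) ⊇ FIRST(S) = {a,b}; new: +{a,b}
  FOLLOW(S)={$,a}  FOLLOW(A)={a}  FOLLOW(B)={a,b}
pass 2: (stable)
  FOLLOW(S)={$,a}  FOLLOW(A)={a}  FOLLOW(B)={a,b}

FOLLOW(S) = ["$", "a"]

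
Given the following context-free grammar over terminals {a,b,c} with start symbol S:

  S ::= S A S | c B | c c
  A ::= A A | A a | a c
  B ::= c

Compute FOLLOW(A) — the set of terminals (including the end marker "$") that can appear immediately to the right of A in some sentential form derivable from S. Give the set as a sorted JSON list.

Compute FIRST by fixpoint:
pass 1:
  A via A→a c: +{a}
  B via B→c: +{c}
  S via S→c B: +{c}
  S: {c}  A: {a}  B: {c}
pass 2: — fixpoint
  S: {c}  A: {a}  B: {c}

FOLLOW sets:
FOLLOW(S) := {$}
pass 1:
  A→A A: FOLLOW(A) ⊇ FIRST(A) = {a}; new: +{a}
  S→S A S: FOLLOW(S) ⊇ FIRST(A) = {a}; new: +{a}
  S→S A S: FOLLOW(A) ⊇ FIRST(S) = {c}; new: +{c}
  S→c B: FOLLOW(B) ⊇ FOLLOW(S) ⊇ {$,a}; new: +{$,a}
  S: {$,a}  A: {a,c}  B: {$,a}
pass 2: (stable)
  S: {$,a}  A: {a,c}  B: {$,a}

FOLLOW(A) = ["a", "c"]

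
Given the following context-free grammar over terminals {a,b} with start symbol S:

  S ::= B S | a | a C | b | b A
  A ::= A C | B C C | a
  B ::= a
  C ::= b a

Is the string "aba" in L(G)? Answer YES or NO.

CNF form of G:
  S -> B S | T0 A | T1 C | a | b
  A -> A C | B X2 | a
  B -> a
  C -> T0 T1
  T0 -> b
  T1 -> a
  X2 -> C C

CYK table (by increasing span):
  cell(0,0) a: {A,B,S,T1}  orig:{A,B,S}
  cell(1,1) b: {S,T0}  orig:{S}
  cell(2,2) a: {A,B,S,T1}  orig:{A,B,S}
  cell(0,1) ab: {S}
  cell(1,2) ba: {C,S}
  cell(0,2) aba: {A,S}

S ∈ T[0,2] ⇒ YES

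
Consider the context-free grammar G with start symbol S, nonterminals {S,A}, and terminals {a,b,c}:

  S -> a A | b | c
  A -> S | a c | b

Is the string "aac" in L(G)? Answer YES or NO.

Convert to CNF:
  S -> T0 A | b | c
  A -> T0 A | T0 T1 | b | c
  T0 -> a
  T1 -> c

Fill CYK table bottom-up:
  [0..0]={T0}  "a"  orig:{}
  [1..1]={T0}  "a"  orig:{}
  [2..2]={A,S,T1}  "c"  orig:{A,S}
  [0..1]=∅  "aa"
  [1..2]={A,S}  "ac"
  [0..2]={A,S}  "aac"

S ∈ T[0,2] ⇒ YES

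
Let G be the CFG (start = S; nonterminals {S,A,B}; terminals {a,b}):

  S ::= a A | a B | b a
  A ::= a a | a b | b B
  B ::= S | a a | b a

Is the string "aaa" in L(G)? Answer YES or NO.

CNF form of G:
  S -> T0 A | T0 B | T1 T0
  A -> T0 T0 | T0 T1 | T1 B
  B -> T0 A | T0 B | T0 T0 | T1 T0
  T0 -> a
  T1 -> b

CYK table (by increasing span):
  T[0,0] 'a' = {T0}  orig:{}
  T[1,1] 'a' = {T0}  orig:{}
  T[2,2] 'a' = {T0}  orig:{}
  T[0,1] 'aa' = {A,B}
  T[1,2] 'aa' = {A,B}
  T[0,2] 'aaa' = {B,S}

S ∈ T[0,2] ⇒ YES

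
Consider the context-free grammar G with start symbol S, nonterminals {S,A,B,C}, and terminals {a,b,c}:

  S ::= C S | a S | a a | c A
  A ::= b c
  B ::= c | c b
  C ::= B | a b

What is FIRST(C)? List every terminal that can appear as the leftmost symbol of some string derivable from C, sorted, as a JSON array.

Compute FIRST by fixpoint:
iter 1:
  A via A→b c: +{b}
  B via B→c: +{c}
  C via C→B: +{c}
  C via C→a b: +{a}
  S via S→C S: +{a,c}
  S: {a,c}  A: {b}  B: {c}  C: {a,c}
iter 2: done
  S: {a,c}  A: {b}  B: {c}  C: {a,c}

FIRST(C) = ["a", "c"]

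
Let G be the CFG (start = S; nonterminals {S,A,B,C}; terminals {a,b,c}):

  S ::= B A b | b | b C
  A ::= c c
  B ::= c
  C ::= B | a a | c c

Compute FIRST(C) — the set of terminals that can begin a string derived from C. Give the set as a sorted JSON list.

Compute FIRST by fixpoint:
iter 1:
  A via A→c c: +{c}
  B via B→c: +{c}
  C via C→B: +{c}
  C via C→a a: +{a}
  S via S→B A b: +{c}
  S via S→b: +{b}
  FIRST(S)={b,c}  FIRST(A)={c}  FIRST(B)={c}  FIRST(C)={a,c}
iter 2: (stable)
  FIRST(S)={b,c}  FIRST(A)={c}  FIRST(B)={c}  FIRST(C)={a,c}

FIRST(C) = ["a", "c"]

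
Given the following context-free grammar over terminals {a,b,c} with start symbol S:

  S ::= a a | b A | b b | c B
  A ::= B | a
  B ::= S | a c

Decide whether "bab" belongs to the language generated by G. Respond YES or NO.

CNF form of G:
  S -> T0 T0 | T1 B | T2 A | T2 T2
  A -> T0 T0 | T0 T1 | T1 B | T2 A | T2 T2 | a
  B -> T0 T0 | T0 T1 | T1 B | T2 A | T2 T2
  T0 -> a
  T1 -> c
  T2 -> b

Fill CYK table bottom-up:
  [0..0]={T2}  "b"  orig:{}
  [1..1]={A,T0}  "a"  orig:{A}
  [2..2]={T2}  "b"  orig:{}
  [0..1]={A,B,S}  "ba"
  [1..2]=∅  "ab"
  [0..2]=∅  "bab"

S ∉ T[0,2] ⇒ NO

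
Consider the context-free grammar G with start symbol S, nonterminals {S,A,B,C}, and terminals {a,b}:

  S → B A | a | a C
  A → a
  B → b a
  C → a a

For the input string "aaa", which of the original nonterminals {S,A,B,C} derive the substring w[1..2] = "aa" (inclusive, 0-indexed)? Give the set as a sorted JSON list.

CNF form of G:
  S -> B A | T1 C | a
  A -> a
  B -> T0 T1
  C -> T1 T1
  T0 -> b
  T1 -> a

CYK table (by increasing span) (cells [i..j] with 1 ≤ i ≤ j ≤ 2 only):
  cell(1,1) a: {A,S,T1}  orig:{A,S}
  cell(2,2) a: {A,S,T1}  orig:{A,S}
  cell(1,2) aa: {C}

Original NTs in T[1,2] deriving "aa": ["C"]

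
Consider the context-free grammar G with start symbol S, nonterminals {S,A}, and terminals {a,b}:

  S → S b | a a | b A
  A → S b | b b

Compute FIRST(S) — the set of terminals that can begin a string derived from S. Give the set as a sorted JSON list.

Compute FIRST by fixpoint:
pass 1:
  A via A→b b: +{b}
  S via S→a a: +{a}
  S via S→b A: +{b}
  S: {a,b}  A: {b}
pass 2:
  A via A→S b: +{a}
  S: {a,b}  A: {a,b}
pass 3: (stable)
  S: {a,b}  A: {a,b}

FIRST(S) = ["a", "b"]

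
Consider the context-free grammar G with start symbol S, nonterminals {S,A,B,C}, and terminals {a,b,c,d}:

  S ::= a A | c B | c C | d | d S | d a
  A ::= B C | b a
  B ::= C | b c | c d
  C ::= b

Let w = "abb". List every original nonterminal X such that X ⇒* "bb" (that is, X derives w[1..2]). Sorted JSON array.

CNF form of G:
  S -> T1 A | T2 B | T2 C | T3 S | T3 T1 | d
  A -> B C | T0 T1
  B -> T0 T2 | T2 T3 | b
  C -> b
  T0 -> b
  T1 -> a
  T2 -> c
  T3 -> d

CYK table (by increasing span) (cells [i..j] with 1 ≤ i ≤ j ≤ 2 only):
  cell(1,1) b: {B,C,T0}  orig:{B,C}
  cell(2,2) b: {B,C,T0}  orig:{B,C}
  cell(1,2) bb: {A}

Original NTs in T[1,2] deriving "bb": ["A"]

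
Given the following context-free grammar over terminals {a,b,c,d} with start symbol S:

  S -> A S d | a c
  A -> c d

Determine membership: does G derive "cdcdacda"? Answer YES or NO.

Convert to CNF:
  S -> A X3 | T2 T0
  A -> T0 T1
  T0 -> c
  T1 -> d
  T2 -> a
  X3 -> S T1

Fill CYK table bottom-up:
  cell(0,0) c: {T0}  orig:{}
  cell(1,1) d: {T1}  orig:{}
  cell(2,2) c: {T0}  orig:{}
  cell(3,3) d: {T1}  orig:{}
  cell(4,4) a: {T2}  orig:{}
  cell(5,5) c: {T0}  orig:{}
  cell(6,6) d: {T1}  orig:{}
  cell(7,7) a: {T2}  orig:{}
  cell(0,1) cd: {A}
  cell(1,2) dc: ∅
  cell(2,3) cd: {A}
  cell(3,4) da: ∅
  cell(4,5) ac: {S}
  cell(5,6) cd: {A}
  cell(6,7) da: ∅
  cell(0,2) cdc: ∅
  cell(1,3) dcd: ∅
  cell(2,4) cda: ∅
  cell(3,5) dac: ∅
  cell(4,6) acd: {X3}  orig:{}
  cell(5,7) cda: ∅
  cell(0,3) cdcd: ∅
  cell(1,4) dcda: ∅
  cell(2,5) cdac: ∅
  cell(3,6) dacd: ∅
  cell(4,7) acda: ∅
  cell(0,4) cdcda: ∅
  cell(1,5) dcdac: ∅
  cell(2,6) cdacd: {S}
  cell(3,7) dacda: ∅
  cell(0,5) cdcdac: ∅
  cell(1,6) dcdacd: ∅
  cell(2,7) cdacda: ∅
  cell(0,6) cdcdacd: ∅
  cell(1,7) dcdacda: ∅
  cell(0,7) cdcdacda: ∅

S ∉ T[0,7] ⇒ NO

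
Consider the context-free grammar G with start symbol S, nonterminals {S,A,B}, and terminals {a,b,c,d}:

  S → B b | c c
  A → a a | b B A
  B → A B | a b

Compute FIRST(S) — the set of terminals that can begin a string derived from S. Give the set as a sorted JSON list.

FIRST sets, iterate to fixpoint:
round 1:
  A via A→a a: +{a}
  A via A→b B A: +{b}
  B via B→A B: +{a,b}
  S via S→B b: +{a,b}
  S via S→c c: +{c}
  S: {a,b,c}  A: {a,b}  B: {a,b}
round 2: done
  S: {a,b,c}  A: {a,b}  B: {a,b}

FIRST(S) = ["a", "b", "c"]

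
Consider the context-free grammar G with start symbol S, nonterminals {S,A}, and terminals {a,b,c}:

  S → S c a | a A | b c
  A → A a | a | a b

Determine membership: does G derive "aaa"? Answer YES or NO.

CNF form of G:
  S -> S X3 | T0 A | T1 T2
  A -> A T0 | T0 T1 | a
  T0 -> a
  T1 -> b
  T2 -> c
  X3 -> T2 T0

CYK table (by increasing span):
  [0..0]={A,T0}  "a"  orig:{A}
  [1..1]={A,T0}  "a"  orig:{A}
  [2..2]={A,T0}  "a"  orig:{A}
  [0..1]={A,S}  "aa"
  [1..2]={A,S}  "aa"
  [0..2]={A,S}  "aaa"

S ∈ T[0,2] ⇒ YES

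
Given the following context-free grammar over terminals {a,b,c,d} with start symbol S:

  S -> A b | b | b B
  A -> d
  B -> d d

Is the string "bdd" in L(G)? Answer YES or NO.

Convert to CNF:
  S -> A T1 | T1 B | b
  A -> d
  B -> T0 T0
  T0 -> d
  T1 -> b

Fill CYK table bottom-up:
  T[0,0] 'b' = {S,T1}  orig:{S}
  T[1,1] 'd' = {A,T0}  orig:{A}
  T[2,2] 'd' = {A,T0}  orig:{A}
  T[0,1] 'bd' = ∅
  T[1,2] 'dd' = {B}
  T[0,2] 'bdd' = {S}

S ∈ T[0,2] ⇒ YES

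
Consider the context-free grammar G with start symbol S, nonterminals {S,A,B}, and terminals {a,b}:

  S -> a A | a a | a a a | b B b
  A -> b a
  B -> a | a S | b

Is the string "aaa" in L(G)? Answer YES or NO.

Convert to CNF:
  S -> T0 X3 | T1 A | T1 T1 | T1 X2
  A -> T0 T1
  B -> T1 S | a | b
  T0 -> b
  T1 -> a
  X2 -> T1 T1
  X3 -> B T0

CYK fill:
  cell(0,0) a: {B,T1}  orig:{B}
  cell(1,1) a: {B,T1}  orig:{B}
  cell(2,2) a: {B,T1}  orig:{B}
  cell(0,1) aa: {S,X2}  orig:{S}
  cell(1,2) aa: {S,X2}  orig:{S}
  cell(0,2) aaa: {B,S}

S ∈ T[0,2] ⇒ YES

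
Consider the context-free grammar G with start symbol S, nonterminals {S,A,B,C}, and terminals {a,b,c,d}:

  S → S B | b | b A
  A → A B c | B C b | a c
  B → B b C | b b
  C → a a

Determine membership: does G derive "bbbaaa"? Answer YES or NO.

Convert to CNF:
  S -> S B | T1 A | b
  A -> A X3 | B X4 | T2 T0
  B -> B X5 | T1 T1
  C -> T2 T2
  T0 -> c
  T1 -> b
  T2 -> a
  X3 -> B T0
  X4 -> C T1
  X5 -> T1 C

Fill CYK table bottom-up:
  [0..0]={S,T1}  "b"  orig:{S}
  [1..1]={S,T1}  "b"  orig:{S}
  [2..2]={S,T1}  "b"  orig:{S}
  [3..3]={T2}  "a"  orig:{}
  [4..4]={T2}  "a"  orig:{}
  [5..5]={T2}  "a"  orig:{}
  [0..1]={B}  "bb"
  [1..2]={B}  "bb"
  [2..3]=∅  "ba"
  [3..4]={C}  "aa"
  [4..5]={C}  "aa"
  [0..2]={S}  "bbb"
  [1..3]=∅  "bba"
  [2..4]={X5}  "baa"  orig:{}
  [3..5]=∅  "aaa"
  [0..3]=∅  "bbba"
  [1..4]=∅  "bbaa"
  [2..5]=∅  "baaa"
  [0..4]={B}  "bbbaa"
  [1..5]=∅  "bbaaa"
  [0..5]=∅  "bbbaaa"

S ∉ T[0,5] ⇒ NO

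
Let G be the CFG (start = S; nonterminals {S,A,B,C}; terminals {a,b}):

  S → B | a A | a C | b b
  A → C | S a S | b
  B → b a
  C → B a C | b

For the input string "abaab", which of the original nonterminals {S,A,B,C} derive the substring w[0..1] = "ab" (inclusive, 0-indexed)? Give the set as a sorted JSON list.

Convert to CNF:
  S -> T0 A | T0 C | T1 T0 | T1 T1
  A -> B X2 | S X3 | b
  B -> T1 T0
  C -> B X4 | b
  T0 -> a
  T1 -> b
  X2 -> T0 C
  X3 -> T0 S
  X4 -> T0 C

CYK fill, restricted to cells inside w[0..1]:
  T[0,0] 'a' = {T0}  orig:{}
  T[1,1] 'b' = {A,C,T1}  orig:{A,C}
  T[0,1] 'ab' = {S,X2,X4}  orig:{S}

Original NTs in T[0,1] deriving "ab": ["S"]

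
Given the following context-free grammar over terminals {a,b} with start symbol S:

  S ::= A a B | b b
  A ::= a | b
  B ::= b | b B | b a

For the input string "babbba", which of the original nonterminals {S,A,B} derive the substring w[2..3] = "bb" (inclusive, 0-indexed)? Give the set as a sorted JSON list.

Convert to CNF:
  S -> A X2 | T0 T0
  A -> a | b
  B -> T0 B | T0 T1 | b
  T0 -> b
  T1 -> a
  X2 -> T1 B

Fill CYK table bottom-up — only the sub-triangle for w[2..3]:
  T[2,2] 'b' = {A,B,T0}  orig:{A,B}
  T[3,3] 'b' = {A,B,T0}  orig:{A,B}
  T[2,3] 'bb' = {B,S}

Original NTs in T[2,3] deriving "bb": ["B", "S"]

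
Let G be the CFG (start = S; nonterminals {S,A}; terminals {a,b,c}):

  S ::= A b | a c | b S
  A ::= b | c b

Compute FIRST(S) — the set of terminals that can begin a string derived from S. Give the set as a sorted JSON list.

FIRST iteration:
pass 1:
  A via A→b: +{b}
  A via A→c b: +{c}
  S via S→A b: +{b,c}
  S via S→a c: +{a}
  FIRST(S)={a,b,c}  FIRST(A)={b,c}
pass 2: (stable)
  FIRST(S)={a,b,c}  FIRST(A)={b,c}

FIRST(S) = ["a", "b", "c"]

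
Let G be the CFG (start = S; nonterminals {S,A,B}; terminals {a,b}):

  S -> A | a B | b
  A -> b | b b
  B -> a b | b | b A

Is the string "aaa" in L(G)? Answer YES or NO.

CNF form of G:
  S -> T0 T0 | T1 B | b
  A -> T0 T0 | b
  B -> T0 A | T1 T0 | b
  T0 -> b
  T1 -> a

CYK table (by increasing span):
  T[0,0] 'a' = {T1}  orig:{}
  T[1,1] 'a' = {T1}  orig:{}
  T[2,2] 'a' = {T1}  orig:{}
  T[0,1] 'aa' = ∅
  T[1,2] 'aa' = ∅
  T[0,2] 'aaa' = ∅

S ∉ T[0,2] ⇒ NO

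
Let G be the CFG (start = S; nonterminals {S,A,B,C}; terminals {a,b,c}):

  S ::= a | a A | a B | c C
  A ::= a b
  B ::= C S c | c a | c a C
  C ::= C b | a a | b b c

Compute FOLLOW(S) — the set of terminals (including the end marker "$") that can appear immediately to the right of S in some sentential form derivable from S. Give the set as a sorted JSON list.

Compute FIRST by fixpoint:
round 1:
  A via A→a b: +{a}
  B via B→c a: +{c}
  C via C→a a: +{a}
  C via C→b b c: +{b}
  S via S→a: +{a}
  S via S→c C: +{c}
  S: {a,c}  A: {a}  B: {c}  C: {a,b}
round 2:
  B via B→C S c: +{a,b}
  S: {a,c}  A: {a}  B: {a,b,c}  C: {a,b}
round 3: (stable)
  S: {a,c}  A: {a}  B: {a,b,c}  C: {a,b}

Compute FOLLOW by fixpoint:
FOLLOW(S) := {$}
pass 1:
  B→C S c: FOLLOW(C) ⊇ FIRST(S) = {a,c}; new: +{a,c}
  B→C S c: FOLLOW(S) ⊇ FIRST(c) = {c}; new: +{c}
  C→C b: FOLLOW(C) ⊇ FIRST(b) = {b}; new: +{b}
  S→a A: FOLLOW(A) ⊇ FOLLOW(S) ⊇ {$,c}; new: +{$,c}
  S→a B: FOLLOW(B) ⊇ FOLLOW(S) ⊇ {$,c}; new: +{$,c}
  S→c C: FOLLOW(C) ⊇ FOLLOW(S) ⊇ {$,c}; new: +{$}
  FOLLOW(S)={$,c}  FOLLOW(A)={$,c}  FOLLOW(B)={$,c}  FOLLOW(C)={$,a,b,c}
pass 2: — fixpoint
  FOLLOW(S)={$,c}  FOLLOW(A)={$,c}  FOLLOW(B)={$,c}  FOLLOW(C)={$,a,b,c}

FOLLOW(S) = ["$", "c"]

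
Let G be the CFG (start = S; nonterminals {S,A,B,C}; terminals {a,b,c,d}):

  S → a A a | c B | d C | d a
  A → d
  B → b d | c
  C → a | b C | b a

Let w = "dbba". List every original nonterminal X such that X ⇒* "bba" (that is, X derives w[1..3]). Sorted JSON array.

CNF form of G:
  S -> T1 C | T1 T2 | T2 X4 | T3 B
  A -> d
  B -> T0 T1 | c
  C -> T0 C | T0 T2 | a
  T0 -> b
  T1 -> d
  T2 -> a
  T3 -> c
  X4 -> A T2

CYK table (by increasing span) (cells [i..j] with 1 ≤ i ≤ j ≤ 3 only):
  [1..1]={T0}  "b"  orig:{}
  [2..2]={T0}  "b"  orig:{}
  [3..3]={C,T2}  "a"  orig:{C}
  [1..2]=∅  "bb"
  [2..3]={C}  "ba"
  [1..3]={C}  "bba"

Original NTs in T[1,3] deriving "bba": ["C"]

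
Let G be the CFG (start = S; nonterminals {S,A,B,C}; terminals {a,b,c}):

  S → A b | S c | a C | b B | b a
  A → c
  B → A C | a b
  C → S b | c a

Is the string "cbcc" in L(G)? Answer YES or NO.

CNF form of G:
  S -> A T1 | S T2 | T0 C | T1 B | T1 T0
  A -> c
  B -> A C | T0 T1
  C -> S T1 | T2 T0
  T0 -> a
  T1 -> b
  T2 -> c

Fill CYK table bottom-up:
  [0..0]={A,T2}  "c"  orig:{A}
  [1..1]={T1}  "b"  orig:{}
  [2..2]={A,T2}  "c"  orig:{A}
  [3..3]={A,T2}  "c"  orig:{A}
  [0..1]={S}  "cb"
  [1..2]=∅  "bc"
  [2..3]=∅  "cc"
  [0..2]={S}  "cbc"
  [1..3]=∅  "bcc"
  [0..3]={S}  "cbcc"

S ∈ T[0,3] ⇒ YES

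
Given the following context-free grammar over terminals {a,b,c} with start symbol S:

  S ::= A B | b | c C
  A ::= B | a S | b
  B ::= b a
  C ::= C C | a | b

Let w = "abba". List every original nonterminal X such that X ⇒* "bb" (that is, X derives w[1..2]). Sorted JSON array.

Convert to CNF:
  S -> A B | T2 C | b
  A -> T0 S | T1 T0 | b
  B -> T1 T0
  C -> C C | a | b
  T0 -> a
  T1 -> b
  T2 -> c

Fill CYK table bottom-up — only the sub-triangle for w[1..2]:
  cell(1,1) b: {A,C,S,T1}  orig:{A,C,S}
  cell(2,2) b: {A,C,S,T1}  orig:{A,C,S}
  cell(1,2) bb: {C}

Original NTs in T[1,2] deriving "bb": ["C"]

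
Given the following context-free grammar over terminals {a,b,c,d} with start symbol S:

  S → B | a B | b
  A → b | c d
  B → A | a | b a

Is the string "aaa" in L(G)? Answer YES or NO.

Convert to CNF:
  S -> T0 T1 | T2 T3 | T3 B | a | b
  A -> T0 T1 | b
  B -> T0 T1 | T2 T3 | a | b
  T0 -> c
  T1 -> d
  T2 -> b
  T3 -> a

Fill CYK table bottom-up:
  [0..0]={B,S,T3}  "a"  orig:{B,S}
  [1..1]={B,S,T3}  "a"  orig:{B,S}
  [2..2]={B,S,T3}  "a"  orig:{B,S}
  [0..1]={S}  "aa"
  [1..2]={S}  "aa"
  [0..2]=∅  "aaa"

S ∉ T[0,2] ⇒ NO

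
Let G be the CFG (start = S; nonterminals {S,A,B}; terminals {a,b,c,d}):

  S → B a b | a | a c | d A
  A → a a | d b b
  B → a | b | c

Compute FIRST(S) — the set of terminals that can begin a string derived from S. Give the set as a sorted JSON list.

Compute FIRST by fixpoint:
[1]
  A via A→a a: +{a}
  A via A→d b b: +{d}
  B via B→a: +{a}
  B via B→b: +{b}
  B via B→c: +{c}
  S via S→B a b: +{a,b,c}
  S via S→d A: +{d}
  FIRST[S]={a,b,c,d}  FIRST[A]={a,d}  FIRST[B]={a,b,c}
[2] done
  FIRST[S]={a,b,c,d}  FIRST[A]={a,d}  FIRST[B]={a,b,c}

FIRST(S) = ["a", "b", "c", "d"]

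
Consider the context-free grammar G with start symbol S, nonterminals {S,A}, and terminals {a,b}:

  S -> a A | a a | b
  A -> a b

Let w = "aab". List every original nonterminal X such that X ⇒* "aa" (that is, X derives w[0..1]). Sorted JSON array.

Convert to CNF:
  S -> T0 A | T0 T0 | b
  A -> T0 T1
  T0 -> a
  T1 -> b

CYK fill, restricted to cells inside w[0..1]:
  [0..0]={T0}  "a"  orig:{}
  [1..1]={T0}  "a"  orig:{}
  [0..1]={S}  "aa"

Original NTs in T[0,1] deriving "aa": ["S"]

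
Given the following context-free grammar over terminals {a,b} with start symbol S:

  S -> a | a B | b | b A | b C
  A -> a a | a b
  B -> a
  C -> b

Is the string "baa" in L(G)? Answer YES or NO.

Convert to CNF:
  S -> T0 B | T1 A | T1 C | a | b
  A -> T0 T0 | T0 T1
  B -> a
  C -> b
  T0 -> a
  T1 -> b

Fill CYK table bottom-up:
  [0..0]={C,S,T1}  "b"  orig:{C,S}
  [1..1]={B,S,T0}  "a"  orig:{B,S}
  [2..2]={B,S,T0}  "a"  orig:{B,S}
  [0..1]=∅  "ba"
  [1..2]={A,S}  "aa"
  [0..2]={S}  "baa"

S ∈ T[0,2] ⇒ YES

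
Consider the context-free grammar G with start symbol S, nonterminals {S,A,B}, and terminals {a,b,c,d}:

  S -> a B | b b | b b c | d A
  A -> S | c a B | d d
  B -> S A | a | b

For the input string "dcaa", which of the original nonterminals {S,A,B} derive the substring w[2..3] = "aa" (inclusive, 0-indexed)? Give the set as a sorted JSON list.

Convert to CNF:
  S -> T0 B | T1 T1 | T1 X6 | T3 A
  A -> T0 B | T1 T1 | T1 X4 | T2 X5 | T3 A | T3 T3
  B -> S A | a | b
  T0 -> a
  T1 -> b
  T2 -> c
  T3 -> d
  X4 -> T1 T2
  X5 -> T0 B
  X6 -> T1 T2

CYK table (by increasing span) — only the sub-triangle for w[2..3]:
  [2..2]={B,T0}  "a"  orig:{B}
  [3..3]={B,T0}  "a"  orig:{B}
  [2..3]={A,S,X5}  "aa"  orig:{A,S}

Original NTs in T[2,3] deriving "aa": ["A", "S"]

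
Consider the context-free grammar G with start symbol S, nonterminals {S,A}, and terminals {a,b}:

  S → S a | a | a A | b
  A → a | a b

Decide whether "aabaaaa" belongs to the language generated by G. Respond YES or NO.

CNF form of G:
  S -> S T0 | T0 A | a | b
  A -> T0 T1 | a
  T0 -> a
  T1 -> b

CYK table (by increasing span):
  T[0,0] 'a' = {A,S,T0}  orig:{A,S}
  T[1,1] 'a' = {A,S,T0}  orig:{A,S}
  T[2,2] 'b' = {S,T1}  orig:{S}
  T[3,3] 'a' = {A,S,T0}  orig:{A,S}
  T[4,4] 'a' = {A,S,T0}  orig:{A,S}
  T[5,5] 'a' = {A,S,T0}  orig:{A,S}
  T[6,6] 'a' = {A,S,T0}  orig:{A,S}
  T[0,1] 'aa' = {S}
  T[1,2] 'ab' = {A}
  T[2,3] 'ba' = {S}
  T[3,4] 'aa' = {S}
  T[4,5] 'aa' = {S}
  T[5,6] 'aa' = {S}
  T[0,2] 'aab' = {S}
  T[1,3] 'aba' = ∅
  T[2,4] 'baa' = {S}
  T[3,5] 'aaa' = {S}
  T[4,6] 'aaa' = {S}
  T[0,3] 'aaba' = {S}
  T[1,4] 'abaa' = ∅
  T[2,5] 'baaa' = {S}
  T[3,6] 'aaaa' = {S}
  T[0,4] 'aabaa' = {S}
  T[1,5] 'abaaa' = ∅
  T[2,6] 'baaaa' = {S}
  T[0,5] 'aabaaa' = {S}
  T[1,6] 'abaaaa' = ∅
  T[0,6] 'aabaaaa' = {S}

S ∈ T[0,6] ⇒ YES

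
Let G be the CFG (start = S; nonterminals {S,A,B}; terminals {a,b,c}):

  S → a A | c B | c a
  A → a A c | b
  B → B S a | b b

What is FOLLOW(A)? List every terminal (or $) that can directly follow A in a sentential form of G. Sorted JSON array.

FIRST sets, iterate to fixpoint:
round 1:
  A via A→a A c: +{a}
  A via A→b: +{b}
  B via B→b b: +{b}
  S via S→a A: +{a}
  S via S→c B: +{c}
  S: {a,c}  A: {a,b}  B: {b}
round 2: — fixpoint
  S: {a,c}  A: {a,b}  B: {b}

FOLLOW iteration:
initialize: $ ∈ FOLLOW(S)
[1]
  A→a A c: FOLLOW(A) ⊇ FIRST(c) = {c}; new: +{c}
  B→B S a: FOLLOW(B) ⊇ FIRST(S) = {a,c}; new: +{a,c}
  B→B S a: FOLLOW(S) ⊇ FIRST(a) = {a}; new: +{a}
  S→a A: FOLLOW(A) ⊇ FOLLOW(S) ⊇ {$,a}; new: +{$,a}
  S→c B: FOLLOW(B) ⊇ FOLLOW(S) ⊇ {$,a}; new: +{$}
  S: {$,a}  A: {$,a,c}  B: {$,a,c}
[2] (stable)
  S: {$,a}  A: {$,a,c}  B: {$,a,c}

FOLLOW(A) = ["$", "a", "c"]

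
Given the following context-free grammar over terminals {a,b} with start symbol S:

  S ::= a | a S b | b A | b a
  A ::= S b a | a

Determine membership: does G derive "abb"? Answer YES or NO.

Convert to CNF:
  S -> T0 A | T0 T1 | T1 X3 | a
  A -> S X2 | a
  T0 -> b
  T1 -> a
  X2 -> T0 T1
  X3 -> S T0

Fill CYK table bottom-up:
  [0..0]={A,S,T1}  "a"  orig:{A,S}
  [1..1]={T0}  "b"  orig:{}
  [2..2]={T0}  "b"  orig:{}
  [0..1]={X3}  "ab"  orig:{}
  [1..2]=∅  "bb"
  [0..2]=∅  "abb"

S ∉ T[0,2] ⇒ NO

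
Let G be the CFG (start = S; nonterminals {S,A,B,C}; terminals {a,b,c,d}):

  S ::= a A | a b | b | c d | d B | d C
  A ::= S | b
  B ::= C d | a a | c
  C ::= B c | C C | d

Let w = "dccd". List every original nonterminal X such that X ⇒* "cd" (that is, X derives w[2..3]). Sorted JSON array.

CNF form of G:
  S -> T0 A | T0 T1 | T2 T3 | T3 B | T3 C | b
  A -> T0 A | T0 T1 | T2 T3 | T3 B | T3 C | b
  B -> C T3 | T0 T0 | c
  C -> B T2 | C C | d
  T0 -> a
  T1 -> b
  T2 -> c
  T3 -> d

CYK fill, restricted to cells inside w[2..3]:
  cell(2,2) c: {B,T2}  orig:{B}
  cell(3,3) d: {C,T3}  orig:{C}
  cell(2,3) cd: {A,S}

Original NTs in T[2,3] deriving "cd": ["A", "S"]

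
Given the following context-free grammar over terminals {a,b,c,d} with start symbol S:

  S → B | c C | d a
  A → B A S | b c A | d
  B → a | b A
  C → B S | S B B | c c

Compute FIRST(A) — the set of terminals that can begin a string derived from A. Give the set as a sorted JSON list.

Compute FIRST by fixpoint:
iter 1:
  A via A→b c A: +{b}
  A via A→d: +{d}
  B via B→a: +{a}
  B via B→b A: +{b}
  C via C→B S: +{a,b}
  C via C→c c: +{c}
  S via S→B: +{a,b}
  S via S→c C: +{c}
  S via S→d a: +{d}
  FIRST[S]={a,b,c,d}  FIRST[A]={b,d}  FIRST[B]={a,b}  FIRST[C]={a,b,c}
iter 2:
  A via A→B A S: +{a}
  C via C→S B B: +{d}
  FIRST[S]={a,b,c,d}  FIRST[A]={a,b,d}  FIRST[B]={a,b}  FIRST[C]={a,b,c,d}
iter 3: — fixpoint
  FIRST[S]={a,b,c,d}  FIRST[A]={a,b,d}  FIRST[B]={a,b}  FIRST[C]={a,b,c,d}

FIRST(A) = ["a", "b", "d"]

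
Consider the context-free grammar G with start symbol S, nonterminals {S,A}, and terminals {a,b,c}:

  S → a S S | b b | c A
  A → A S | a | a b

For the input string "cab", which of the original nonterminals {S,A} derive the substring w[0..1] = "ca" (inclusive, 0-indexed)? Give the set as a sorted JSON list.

Convert to CNF:
  S -> T0 X3 | T1 T1 | T2 A
  A -> A S | T0 T1 | a
  T0 -> a
  T1 -> b
  T2 -> c
  X3 -> S S

Fill CYK table bottom-up (cells [i..j] with 0 ≤ i ≤ j ≤ 1 only):
  T[0,0] 'c' = {T2}  orig:{}
  T[1,1] 'a' = {A,T0}  orig:{A}
  T[0,1] 'ca' = {S}

Original NTs in T[0,1] deriving "ca": ["S"]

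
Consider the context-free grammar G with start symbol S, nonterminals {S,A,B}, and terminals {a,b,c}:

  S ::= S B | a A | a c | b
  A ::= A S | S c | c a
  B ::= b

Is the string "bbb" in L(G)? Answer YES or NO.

Convert to CNF:
  S -> S B | T1 A | T1 T0 | b
  A -> A S | S T0 | T0 T1
  B -> b
  T0 -> c
  T1 -> a

Fill CYK table bottom-up:
  [0..0]={B,S}  "b"
  [1..1]={B,S}  "b"
  [2..2]={B,S}  "b"
  [0..1]={S}  "bb"
  [1..2]={S}  "bb"
  [0..2]={S}  "bbb"

S ∈ T[0,2] ⇒ YES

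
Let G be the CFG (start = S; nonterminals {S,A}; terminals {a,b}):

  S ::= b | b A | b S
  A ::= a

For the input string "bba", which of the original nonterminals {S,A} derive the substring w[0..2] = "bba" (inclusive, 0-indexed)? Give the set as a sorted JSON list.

Convert to CNF:
  S -> T0 A | T0 S | b
  A -> a
  T0 -> b

CYK table (by increasing span), restricted to cells inside w[0..2]:
  T[0,0] 'b' = {S,T0}  orig:{S}
  T[1,1] 'b' = {S,T0}  orig:{S}
  T[2,2] 'a' = {A}
  T[0,1] 'bb' = {S}
  T[1,2] 'ba' = {S}
  T[0,2] 'bba' = {S}

Original NTs in T[0,2] deriving "bba": ["S"]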